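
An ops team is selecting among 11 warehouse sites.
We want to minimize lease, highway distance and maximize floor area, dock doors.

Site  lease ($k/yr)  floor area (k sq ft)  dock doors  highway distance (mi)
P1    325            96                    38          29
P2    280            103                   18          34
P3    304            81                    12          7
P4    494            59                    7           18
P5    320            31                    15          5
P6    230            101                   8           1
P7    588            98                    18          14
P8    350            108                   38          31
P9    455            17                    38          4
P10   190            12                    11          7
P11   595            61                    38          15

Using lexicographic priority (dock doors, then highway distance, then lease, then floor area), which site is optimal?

P9

First maximize dock doors: best is 38, kept {P1, P8, P9, P11}.
Then minimize highway distance: best is 4, kept {P9}.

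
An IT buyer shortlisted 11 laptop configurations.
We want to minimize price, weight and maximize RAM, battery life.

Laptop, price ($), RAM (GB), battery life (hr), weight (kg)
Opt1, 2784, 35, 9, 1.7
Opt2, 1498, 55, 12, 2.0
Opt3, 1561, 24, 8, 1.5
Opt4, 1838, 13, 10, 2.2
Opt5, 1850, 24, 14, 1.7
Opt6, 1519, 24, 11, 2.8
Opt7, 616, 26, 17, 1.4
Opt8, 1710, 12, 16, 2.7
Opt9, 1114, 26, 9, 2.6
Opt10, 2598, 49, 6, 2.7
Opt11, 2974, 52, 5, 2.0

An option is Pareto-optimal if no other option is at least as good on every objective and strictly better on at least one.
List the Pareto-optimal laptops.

Opt1, Opt2, Opt7

Opt1: not dominated.
Opt2: not dominated (best RAM).
Opt3: dominated by Opt7 (price 616≤1561, RAM 26≥24, battery life 17≥8, weight 1.4≤1.5).
Opt4: dominated by Opt2 (price 1498≤1838, RAM 55≥13, battery life 12≥10, weight 2.0≤2.2).
Opt5: dominated by Opt7 (price 616≤1850, RAM 26≥24, battery life 17≥14, weight 1.4≤1.7).
Opt6: dominated by Opt2 (price 1498≤1519, RAM 55≥24, battery life 12≥11, weight 2.0≤2.8).
Opt7: not dominated (best price).
Opt8: dominated by Opt7 (price 616≤1710, RAM 26≥12, battery life 17≥16, weight 1.4≤2.7).
Opt9: dominated by Opt7 (price 616≤1114, RAM 26≥26, battery life 17≥9, weight 1.4≤2.6).
Opt10: dominated by Opt2 (price 1498≤2598, RAM 55≥49, battery life 12≥6, weight 2.0≤2.7).
Opt11: dominated by Opt2 (price 1498≤2974, RAM 55≥52, battery life 12≥5, weight 2.0≤2.0).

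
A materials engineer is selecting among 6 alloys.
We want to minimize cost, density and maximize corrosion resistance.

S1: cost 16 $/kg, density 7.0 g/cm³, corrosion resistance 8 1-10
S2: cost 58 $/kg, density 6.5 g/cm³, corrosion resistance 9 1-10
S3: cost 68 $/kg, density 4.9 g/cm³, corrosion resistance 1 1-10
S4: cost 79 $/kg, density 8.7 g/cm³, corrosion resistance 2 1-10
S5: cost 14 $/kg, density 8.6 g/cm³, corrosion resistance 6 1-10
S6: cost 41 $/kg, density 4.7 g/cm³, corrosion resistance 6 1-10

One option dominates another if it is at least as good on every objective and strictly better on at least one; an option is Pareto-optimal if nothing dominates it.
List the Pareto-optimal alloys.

S1: not dominated.
S2: not dominated (best corrosion resistance).
S3: dominated by S6 (cost 41≤68, density 4.7≤4.9, corrosion resistance 6≥1).
S4: dominated by S1 (cost 16≤79, density 7.0≤8.7, corrosion resistance 8≥2).
S5: not dominated (best cost).
S6: not dominated (best density).

S1, S2, S5, S6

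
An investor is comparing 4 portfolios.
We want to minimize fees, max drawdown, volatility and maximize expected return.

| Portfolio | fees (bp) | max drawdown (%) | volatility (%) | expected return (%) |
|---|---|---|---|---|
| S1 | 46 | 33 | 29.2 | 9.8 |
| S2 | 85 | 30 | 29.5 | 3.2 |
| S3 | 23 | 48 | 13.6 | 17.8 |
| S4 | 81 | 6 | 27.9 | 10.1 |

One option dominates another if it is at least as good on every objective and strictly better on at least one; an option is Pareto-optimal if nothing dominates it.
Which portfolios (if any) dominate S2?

S4: fees 81≤85, max drawdown 6≤30, volatility 27.9≤29.5, expected return 10.1≥3.2 — dominates S2.
Others (S1, S3) are each worse than S2 on at least one objective.

S4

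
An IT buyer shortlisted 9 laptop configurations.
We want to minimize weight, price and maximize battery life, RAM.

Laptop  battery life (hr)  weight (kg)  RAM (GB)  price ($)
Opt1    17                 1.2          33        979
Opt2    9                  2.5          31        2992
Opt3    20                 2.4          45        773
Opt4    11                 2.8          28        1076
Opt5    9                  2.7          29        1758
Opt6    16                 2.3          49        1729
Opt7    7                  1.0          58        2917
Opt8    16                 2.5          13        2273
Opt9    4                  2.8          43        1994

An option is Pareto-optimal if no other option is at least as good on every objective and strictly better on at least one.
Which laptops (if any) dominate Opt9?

Opt3: battery life 20≥4, weight 2.4≤2.8, RAM 45≥43, price 773≤1994 — dominates Opt9.
Opt6: battery life 16≥4, weight 2.3≤2.8, RAM 49≥43, price 1729≤1994 — dominates Opt9.
Others (Opt1, Opt2, Opt4, Opt5, Opt7, Opt8) are each worse than Opt9 on at least one objective.

Opt3, Opt6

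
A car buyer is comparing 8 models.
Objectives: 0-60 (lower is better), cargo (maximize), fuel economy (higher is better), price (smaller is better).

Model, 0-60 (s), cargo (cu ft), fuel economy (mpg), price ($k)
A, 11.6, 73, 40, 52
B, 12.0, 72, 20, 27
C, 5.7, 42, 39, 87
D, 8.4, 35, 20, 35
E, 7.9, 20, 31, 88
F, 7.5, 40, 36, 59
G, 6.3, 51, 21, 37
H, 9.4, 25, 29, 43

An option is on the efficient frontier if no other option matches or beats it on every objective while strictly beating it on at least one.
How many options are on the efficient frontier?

A: not dominated (best cargo).
B: not dominated (best price).
C: not dominated (best 0-60).
D: not dominated.
E: dominated by C (0-60 5.7≤7.9, cargo 42≥20, fuel economy 39≥31, price 87≤88).
F: not dominated.
G: not dominated.
H: not dominated.
Pareto-optimal: A, B, C, D, F, G, H → 7.

7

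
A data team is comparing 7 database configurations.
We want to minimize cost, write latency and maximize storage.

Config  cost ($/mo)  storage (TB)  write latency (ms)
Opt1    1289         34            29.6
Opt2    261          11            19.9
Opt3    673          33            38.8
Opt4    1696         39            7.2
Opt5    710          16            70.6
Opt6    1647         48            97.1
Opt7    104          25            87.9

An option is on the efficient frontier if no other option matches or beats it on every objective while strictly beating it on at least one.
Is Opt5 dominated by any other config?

Yes

Opt3 vs Opt5: cost 673≤710, storage 33≥16, write latency 38.8≤70.6 — Opt3 is at least as good on every objective and strictly better on at least one, so Opt3 dominates Opt5.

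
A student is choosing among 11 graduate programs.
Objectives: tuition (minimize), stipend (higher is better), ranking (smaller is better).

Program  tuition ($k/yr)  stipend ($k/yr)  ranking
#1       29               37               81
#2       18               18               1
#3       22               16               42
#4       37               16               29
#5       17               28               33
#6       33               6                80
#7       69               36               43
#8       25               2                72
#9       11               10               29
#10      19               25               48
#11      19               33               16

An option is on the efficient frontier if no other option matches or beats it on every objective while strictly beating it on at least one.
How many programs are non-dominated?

#1: not dominated (best stipend).
#2: not dominated (best ranking).
#3: dominated by #2 (tuition 18≤22, stipend 18≥16, ranking 1≤42).
#4: dominated by #2 (tuition 18≤37, stipend 18≥16, ranking 1≤29).
#5: not dominated.
#6: dominated by #2 (tuition 18≤33, stipend 18≥6, ranking 1≤80).
#7: not dominated.
#8: dominated by #2 (tuition 18≤25, stipend 18≥2, ranking 1≤72).
#9: not dominated (best tuition).
#10: dominated by #5 (tuition 17≤19, stipend 28≥25, ranking 33≤48).
#11: not dominated.
Pareto-optimal: #1, #2, #5, #7, #9, #11 → 6.

6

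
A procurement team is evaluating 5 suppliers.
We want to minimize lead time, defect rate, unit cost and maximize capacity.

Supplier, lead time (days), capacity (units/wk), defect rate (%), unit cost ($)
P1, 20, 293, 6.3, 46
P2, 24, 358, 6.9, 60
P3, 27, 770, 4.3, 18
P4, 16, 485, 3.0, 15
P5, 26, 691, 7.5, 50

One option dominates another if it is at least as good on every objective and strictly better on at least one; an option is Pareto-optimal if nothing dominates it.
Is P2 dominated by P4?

P4 vs P2: lead time 16≤24, capacity 485≥358, defect rate 3.0≤6.9, unit cost 15≤60 — P4 is at least as good on every objective with at least one strict improvement.

Yes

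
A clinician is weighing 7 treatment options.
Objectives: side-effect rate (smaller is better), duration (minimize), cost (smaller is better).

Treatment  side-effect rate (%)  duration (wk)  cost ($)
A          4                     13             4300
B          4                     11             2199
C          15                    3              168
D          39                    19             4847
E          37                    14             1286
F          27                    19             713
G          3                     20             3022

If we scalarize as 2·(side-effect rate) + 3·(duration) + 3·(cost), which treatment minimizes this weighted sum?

C

A: 2·4 + 3·13 + 3·4300 = 12947
B: 2·4 + 3·11 + 3·2199 = 6638
C: 2·15 + 3·3 + 3·168 = 543
D: 2·39 + 3·19 + 3·4847 = 14676
E: 2·37 + 3·14 + 3·1286 = 3974
F: 2·27 + 3·19 + 3·713 = 2250
G: 2·3 + 3·20 + 3·3022 = 9132
Lowest: C at 543.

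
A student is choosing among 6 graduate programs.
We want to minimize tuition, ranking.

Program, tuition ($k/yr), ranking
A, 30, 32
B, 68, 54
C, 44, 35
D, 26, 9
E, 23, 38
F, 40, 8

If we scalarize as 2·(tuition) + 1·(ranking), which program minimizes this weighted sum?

D

A: 2·30 + 1·32 = 92
B: 2·68 + 1·54 = 190
C: 2·44 + 1·35 = 123
D: 2·26 + 1·9 = 61
E: 2·23 + 1·38 = 84
F: 2·40 + 1·8 = 88
Lowest: D at 61.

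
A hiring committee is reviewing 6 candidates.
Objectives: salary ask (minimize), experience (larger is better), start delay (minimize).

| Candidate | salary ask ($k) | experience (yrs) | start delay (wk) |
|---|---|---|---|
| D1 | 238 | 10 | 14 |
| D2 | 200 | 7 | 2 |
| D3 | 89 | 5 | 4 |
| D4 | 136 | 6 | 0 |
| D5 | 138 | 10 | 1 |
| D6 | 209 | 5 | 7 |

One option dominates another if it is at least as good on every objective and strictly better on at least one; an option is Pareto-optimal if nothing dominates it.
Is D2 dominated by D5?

D5 vs D2: salary ask 138≤200, experience 10≥7, start delay 1≤2 — D5 is at least as good on every objective with at least one strict improvement.

Yes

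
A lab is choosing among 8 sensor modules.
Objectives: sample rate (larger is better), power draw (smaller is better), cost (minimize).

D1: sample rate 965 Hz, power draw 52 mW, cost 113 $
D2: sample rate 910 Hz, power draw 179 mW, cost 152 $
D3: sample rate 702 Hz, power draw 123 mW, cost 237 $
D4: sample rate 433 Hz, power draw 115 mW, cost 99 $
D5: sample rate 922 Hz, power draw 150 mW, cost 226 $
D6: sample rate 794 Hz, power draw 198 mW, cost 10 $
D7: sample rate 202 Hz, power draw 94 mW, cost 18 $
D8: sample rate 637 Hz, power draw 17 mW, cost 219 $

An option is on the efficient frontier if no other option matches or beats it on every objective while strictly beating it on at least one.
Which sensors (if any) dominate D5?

D1

D1: sample rate 965≥922, power draw 52≤150, cost 113≤226 — dominates D5.
Others (D2, D3, D4, D6, D7, D8) are each worse than D5 on at least one objective.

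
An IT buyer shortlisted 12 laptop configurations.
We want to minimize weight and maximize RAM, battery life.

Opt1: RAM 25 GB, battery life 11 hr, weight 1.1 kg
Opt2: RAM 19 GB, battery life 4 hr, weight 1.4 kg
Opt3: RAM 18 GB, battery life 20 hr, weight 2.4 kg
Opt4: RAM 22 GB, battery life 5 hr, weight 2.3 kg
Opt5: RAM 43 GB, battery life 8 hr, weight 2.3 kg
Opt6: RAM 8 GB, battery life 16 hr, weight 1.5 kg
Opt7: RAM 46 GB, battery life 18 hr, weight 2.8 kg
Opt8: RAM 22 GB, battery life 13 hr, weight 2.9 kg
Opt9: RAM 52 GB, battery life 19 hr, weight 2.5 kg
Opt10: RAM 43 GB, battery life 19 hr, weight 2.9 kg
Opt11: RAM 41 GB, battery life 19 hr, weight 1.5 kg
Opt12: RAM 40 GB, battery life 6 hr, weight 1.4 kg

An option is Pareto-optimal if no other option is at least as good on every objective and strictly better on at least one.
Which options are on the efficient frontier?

Opt1, Opt3, Opt5, Opt9, Opt11, Opt12

Opt1: not dominated (best weight).
Opt2: dominated by Opt1 (RAM 25≥19, battery life 11≥4, weight 1.1≤1.4).
Opt3: not dominated (best battery life).
Opt4: dominated by Opt1 (RAM 25≥22, battery life 11≥5, weight 1.1≤2.3).
Opt5: not dominated.
Opt6: dominated by Opt11 (RAM 41≥8, battery life 19≥16, weight 1.5≤1.5).
Opt7: dominated by Opt9 (RAM 52≥46, battery life 19≥18, weight 2.5≤2.8).
Opt8: dominated by Opt7 (RAM 46≥22, battery life 18≥13, weight 2.8≤2.9).
Opt9: not dominated (best RAM).
Opt10: dominated by Opt9 (RAM 52≥43, battery life 19≥19, weight 2.5≤2.9).
Opt11: not dominated.
Opt12: not dominated.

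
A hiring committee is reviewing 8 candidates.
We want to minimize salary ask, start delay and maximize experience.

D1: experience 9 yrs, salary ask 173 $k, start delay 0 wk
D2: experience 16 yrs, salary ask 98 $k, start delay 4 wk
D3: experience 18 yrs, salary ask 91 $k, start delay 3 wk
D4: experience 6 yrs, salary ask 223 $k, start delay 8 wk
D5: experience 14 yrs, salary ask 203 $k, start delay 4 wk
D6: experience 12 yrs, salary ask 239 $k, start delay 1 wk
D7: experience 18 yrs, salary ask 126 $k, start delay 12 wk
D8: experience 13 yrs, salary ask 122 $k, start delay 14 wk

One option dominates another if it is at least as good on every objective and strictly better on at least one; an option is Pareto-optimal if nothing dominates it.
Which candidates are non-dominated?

D1, D3, D6

D1: not dominated (best start delay).
D2: dominated by D3 (experience 18≥16, salary ask 91≤98, start delay 3≤4).
D3: not dominated (best salary ask).
D4: dominated by D1 (experience 9≥6, salary ask 173≤223, start delay 0≤8).
D5: dominated by D2 (experience 16≥14, salary ask 98≤203, start delay 4≤4).
D6: not dominated.
D7: dominated by D3 (experience 18≥18, salary ask 91≤126, start delay 3≤12).
D8: dominated by D2 (experience 16≥13, salary ask 98≤122, start delay 4≤14).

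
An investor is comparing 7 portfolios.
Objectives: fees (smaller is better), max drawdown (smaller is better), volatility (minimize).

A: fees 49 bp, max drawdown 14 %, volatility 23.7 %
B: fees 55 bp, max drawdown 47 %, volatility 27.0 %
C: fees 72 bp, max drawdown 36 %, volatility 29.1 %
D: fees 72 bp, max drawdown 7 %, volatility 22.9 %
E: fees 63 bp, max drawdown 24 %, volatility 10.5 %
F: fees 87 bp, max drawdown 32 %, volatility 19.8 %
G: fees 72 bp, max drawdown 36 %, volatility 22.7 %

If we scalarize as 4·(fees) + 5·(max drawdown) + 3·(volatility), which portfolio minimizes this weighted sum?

A: 4·49 + 5·14 + 3·23.7 = 337.1
B: 4·55 + 5·47 + 3·27.0 = 536.0
C: 4·72 + 5·36 + 3·29.1 = 555.3
D: 4·72 + 5·7 + 3·22.9 = 391.7
E: 4·63 + 5·24 + 3·10.5 = 403.5
F: 4·87 + 5·32 + 3·19.8 = 567.4
G: 4·72 + 5·36 + 3·22.7 = 536.1
Lowest: A at 337.1.

A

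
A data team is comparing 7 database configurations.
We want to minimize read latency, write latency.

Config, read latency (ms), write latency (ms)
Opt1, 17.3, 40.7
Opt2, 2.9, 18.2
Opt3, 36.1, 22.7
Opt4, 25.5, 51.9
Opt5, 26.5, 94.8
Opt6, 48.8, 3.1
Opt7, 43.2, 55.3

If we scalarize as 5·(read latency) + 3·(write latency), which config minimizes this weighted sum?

Opt2

Opt1: 5·17.3 + 3·40.7 = 208.6
Opt2: 5·2.9 + 3·18.2 = 69.1
Opt3: 5·36.1 + 3·22.7 = 248.6
Opt4: 5·25.5 + 3·51.9 = 283.2
Opt5: 5·26.5 + 3·94.8 = 416.9
Opt6: 5·48.8 + 3·3.1 = 253.3
Opt7: 5·43.2 + 3·55.3 = 381.9
Lowest: Opt2 at 69.1.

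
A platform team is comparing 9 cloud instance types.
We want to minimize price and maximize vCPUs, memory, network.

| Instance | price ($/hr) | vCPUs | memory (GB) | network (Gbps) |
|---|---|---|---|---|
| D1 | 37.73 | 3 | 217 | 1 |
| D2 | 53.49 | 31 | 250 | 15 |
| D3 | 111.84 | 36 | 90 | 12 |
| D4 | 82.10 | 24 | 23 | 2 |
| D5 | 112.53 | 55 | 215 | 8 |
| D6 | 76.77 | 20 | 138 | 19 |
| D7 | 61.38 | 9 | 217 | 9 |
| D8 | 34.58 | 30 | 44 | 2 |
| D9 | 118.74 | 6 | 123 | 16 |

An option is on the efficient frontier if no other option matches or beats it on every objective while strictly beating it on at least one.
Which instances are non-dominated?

D1: not dominated.
D2: not dominated (best memory).
D3: not dominated.
D4: dominated by D2 (price 53.49≤82.10, vCPUs 31≥24, memory 250≥23, network 15≥2).
D5: not dominated (best vCPUs).
D6: not dominated (best network).
D7: dominated by D2 (price 53.49≤61.38, vCPUs 31≥9, memory 250≥217, network 15≥9).
D8: not dominated (best price).
D9: dominated by D6 (price 76.77≤118.74, vCPUs 20≥6, memory 138≥123, network 19≥16).

D1, D2, D3, D5, D6, D8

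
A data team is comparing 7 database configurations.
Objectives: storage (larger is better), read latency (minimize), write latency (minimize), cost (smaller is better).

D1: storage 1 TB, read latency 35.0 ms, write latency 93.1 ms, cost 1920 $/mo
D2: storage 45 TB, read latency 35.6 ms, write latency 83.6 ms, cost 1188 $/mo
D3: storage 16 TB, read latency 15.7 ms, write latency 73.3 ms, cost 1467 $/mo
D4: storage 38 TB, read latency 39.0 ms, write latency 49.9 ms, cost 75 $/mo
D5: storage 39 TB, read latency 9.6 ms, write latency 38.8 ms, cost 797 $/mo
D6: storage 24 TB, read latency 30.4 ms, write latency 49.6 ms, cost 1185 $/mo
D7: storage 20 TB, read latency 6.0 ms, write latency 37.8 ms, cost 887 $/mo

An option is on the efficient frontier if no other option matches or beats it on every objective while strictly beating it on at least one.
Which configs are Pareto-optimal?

D1: dominated by D3 (storage 16≥1, read latency 15.7≤35.0, write latency 73.3≤93.1, cost 1467≤1920).
D2: not dominated (best storage).
D3: dominated by D5 (storage 39≥16, read latency 9.6≤15.7, write latency 38.8≤73.3, cost 797≤1467).
D4: not dominated (best cost).
D5: not dominated.
D6: dominated by D5 (storage 39≥24, read latency 9.6≤30.4, write latency 38.8≤49.6, cost 797≤1185).
D7: not dominated (best read latency).

D2, D4, D5, D7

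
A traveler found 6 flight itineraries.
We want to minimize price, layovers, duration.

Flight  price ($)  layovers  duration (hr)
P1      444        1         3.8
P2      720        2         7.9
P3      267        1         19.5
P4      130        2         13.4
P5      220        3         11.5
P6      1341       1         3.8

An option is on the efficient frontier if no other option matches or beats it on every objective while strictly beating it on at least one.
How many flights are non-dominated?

P1: not dominated.
P2: dominated by P1 (price 444≤720, layovers 1≤2, duration 3.8≤7.9).
P3: not dominated.
P4: not dominated (best price).
P5: not dominated.
P6: dominated by P1 (price 444≤1341, layovers 1≤1, duration 3.8≤3.8).
Pareto-optimal: P1, P3, P4, P5 → 4.

4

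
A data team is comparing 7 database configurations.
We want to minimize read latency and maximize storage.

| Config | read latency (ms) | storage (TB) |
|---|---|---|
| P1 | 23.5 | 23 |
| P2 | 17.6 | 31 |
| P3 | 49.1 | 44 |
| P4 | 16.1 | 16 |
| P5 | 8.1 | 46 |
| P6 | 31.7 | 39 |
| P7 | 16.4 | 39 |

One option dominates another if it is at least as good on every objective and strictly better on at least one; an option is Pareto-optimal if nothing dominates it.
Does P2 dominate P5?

P2 vs P5: P2 is worse on read latency (17.6 vs 8.1), so it does not dominate P5.

No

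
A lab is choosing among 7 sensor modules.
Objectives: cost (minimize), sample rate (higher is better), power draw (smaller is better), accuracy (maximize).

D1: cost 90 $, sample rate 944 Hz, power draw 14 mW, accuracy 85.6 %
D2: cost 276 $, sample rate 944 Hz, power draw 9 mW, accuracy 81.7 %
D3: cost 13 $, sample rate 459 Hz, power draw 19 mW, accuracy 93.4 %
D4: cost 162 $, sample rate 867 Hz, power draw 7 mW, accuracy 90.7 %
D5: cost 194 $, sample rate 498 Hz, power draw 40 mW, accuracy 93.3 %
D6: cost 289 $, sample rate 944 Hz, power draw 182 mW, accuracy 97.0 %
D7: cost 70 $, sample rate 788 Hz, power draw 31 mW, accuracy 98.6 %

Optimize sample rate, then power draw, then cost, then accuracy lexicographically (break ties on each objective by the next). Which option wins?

First maximize sample rate: best is 944, kept {D1, D2, D6}.
Then minimize power draw: best is 9, kept {D2}.

D2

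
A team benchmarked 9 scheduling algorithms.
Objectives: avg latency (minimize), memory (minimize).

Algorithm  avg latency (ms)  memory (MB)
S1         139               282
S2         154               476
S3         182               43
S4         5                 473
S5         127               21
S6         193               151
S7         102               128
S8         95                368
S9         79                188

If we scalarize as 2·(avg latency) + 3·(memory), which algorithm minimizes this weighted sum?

S5

S1: 2·139 + 3·282 = 1124
S2: 2·154 + 3·476 = 1736
S3: 2·182 + 3·43 = 493
S4: 2·5 + 3·473 = 1429
S5: 2·127 + 3·21 = 317
S6: 2·193 + 3·151 = 839
S7: 2·102 + 3·128 = 588
S8: 2·95 + 3·368 = 1294
S9: 2·79 + 3·188 = 722
Lowest: S5 at 317.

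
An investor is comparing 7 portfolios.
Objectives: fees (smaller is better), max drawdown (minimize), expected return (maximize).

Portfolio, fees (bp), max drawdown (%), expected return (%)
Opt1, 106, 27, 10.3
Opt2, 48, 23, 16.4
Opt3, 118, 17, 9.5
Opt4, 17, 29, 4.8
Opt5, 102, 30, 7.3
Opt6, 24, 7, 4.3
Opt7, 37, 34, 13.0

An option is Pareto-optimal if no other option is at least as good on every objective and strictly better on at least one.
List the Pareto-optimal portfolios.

Opt2, Opt3, Opt4, Opt6, Opt7

Opt1: dominated by Opt2 (fees 48≤106, max drawdown 23≤27, expected return 16.4≥10.3).
Opt2: not dominated (best expected return).
Opt3: not dominated.
Opt4: not dominated (best fees).
Opt5: dominated by Opt2 (fees 48≤102, max drawdown 23≤30, expected return 16.4≥7.3).
Opt6: not dominated (best max drawdown).
Opt7: not dominated.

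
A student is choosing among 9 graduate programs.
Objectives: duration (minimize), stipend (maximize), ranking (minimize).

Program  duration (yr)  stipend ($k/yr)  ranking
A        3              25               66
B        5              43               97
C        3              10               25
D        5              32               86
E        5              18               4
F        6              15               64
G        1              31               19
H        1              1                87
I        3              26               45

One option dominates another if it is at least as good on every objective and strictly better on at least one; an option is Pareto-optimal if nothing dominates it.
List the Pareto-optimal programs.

B, D, E, G

A: dominated by G (duration 1≤3, stipend 31≥25, ranking 19≤66).
B: not dominated (best stipend).
C: dominated by G (duration 1≤3, stipend 31≥10, ranking 19≤25).
D: not dominated.
E: not dominated (best ranking).
F: dominated by E (duration 5≤6, stipend 18≥15, ranking 4≤64).
G: not dominated.
H: dominated by G (duration 1≤1, stipend 31≥1, ranking 19≤87).
I: dominated by G (duration 1≤3, stipend 31≥26, ranking 19≤45).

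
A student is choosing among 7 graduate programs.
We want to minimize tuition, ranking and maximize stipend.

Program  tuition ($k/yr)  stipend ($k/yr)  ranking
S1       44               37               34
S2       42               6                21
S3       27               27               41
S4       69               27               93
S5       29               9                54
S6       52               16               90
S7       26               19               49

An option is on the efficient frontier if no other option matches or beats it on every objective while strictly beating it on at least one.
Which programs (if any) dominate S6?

S1, S3, S7

S1: tuition 44≤52, stipend 37≥16, ranking 34≤90 — dominates S6.
S3: tuition 27≤52, stipend 27≥16, ranking 41≤90 — dominates S6.
S7: tuition 26≤52, stipend 19≥16, ranking 49≤90 — dominates S6.
Others (S2, S4, S5) are each worse than S6 on at least one objective.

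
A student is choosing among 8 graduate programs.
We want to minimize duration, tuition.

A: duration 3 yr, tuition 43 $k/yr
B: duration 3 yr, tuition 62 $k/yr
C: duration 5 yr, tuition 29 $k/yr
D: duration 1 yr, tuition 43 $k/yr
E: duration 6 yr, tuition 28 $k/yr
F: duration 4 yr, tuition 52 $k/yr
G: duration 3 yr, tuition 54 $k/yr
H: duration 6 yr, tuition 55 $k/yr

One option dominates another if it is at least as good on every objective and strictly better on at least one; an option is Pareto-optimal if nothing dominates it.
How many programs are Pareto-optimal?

A: dominated by D (duration 1≤3, tuition 43≤43).
B: dominated by A (duration 3≤3, tuition 43≤62).
C: not dominated.
D: not dominated (best duration).
E: not dominated (best tuition).
F: dominated by A (duration 3≤4, tuition 43≤52).
G: dominated by A (duration 3≤3, tuition 43≤54).
H: dominated by A (duration 3≤6, tuition 43≤55).
Pareto-optimal: C, D, E → 3.

3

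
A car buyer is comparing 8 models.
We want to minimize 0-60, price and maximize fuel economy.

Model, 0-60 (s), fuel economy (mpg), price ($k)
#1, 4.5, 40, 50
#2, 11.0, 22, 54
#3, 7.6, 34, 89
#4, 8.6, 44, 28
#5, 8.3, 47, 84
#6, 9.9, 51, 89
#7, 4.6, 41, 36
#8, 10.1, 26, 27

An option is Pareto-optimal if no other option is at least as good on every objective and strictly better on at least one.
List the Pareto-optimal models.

#1, #4, #5, #6, #7, #8

#1: not dominated (best 0-60).
#2: dominated by #1 (0-60 4.5≤11.0, fuel economy 40≥22, price 50≤54).
#3: dominated by #1 (0-60 4.5≤7.6, fuel economy 40≥34, price 50≤89).
#4: not dominated.
#5: not dominated.
#6: not dominated (best fuel economy).
#7: not dominated.
#8: not dominated (best price).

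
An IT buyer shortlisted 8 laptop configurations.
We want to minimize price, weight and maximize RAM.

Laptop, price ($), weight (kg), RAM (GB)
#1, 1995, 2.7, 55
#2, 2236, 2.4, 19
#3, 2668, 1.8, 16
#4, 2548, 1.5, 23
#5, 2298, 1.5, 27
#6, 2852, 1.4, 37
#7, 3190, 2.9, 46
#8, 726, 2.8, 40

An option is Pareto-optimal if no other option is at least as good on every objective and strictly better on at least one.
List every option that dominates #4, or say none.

#5: price 2298≤2548, weight 1.5≤1.5, RAM 27≥23 — dominates #4.
Others (#1, #2, #3, #6, #7, #8) are each worse than #4 on at least one objective.

#5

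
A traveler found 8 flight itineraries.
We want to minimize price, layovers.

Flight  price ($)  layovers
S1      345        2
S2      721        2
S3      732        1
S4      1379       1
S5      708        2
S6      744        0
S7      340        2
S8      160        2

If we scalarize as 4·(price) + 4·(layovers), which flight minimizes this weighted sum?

S1: 4·345 + 4·2 = 1388
S2: 4·721 + 4·2 = 2892
S3: 4·732 + 4·1 = 2932
S4: 4·1379 + 4·1 = 5520
S5: 4·708 + 4·2 = 2840
S6: 4·744 + 4·0 = 2976
S7: 4·340 + 4·2 = 1368
S8: 4·160 + 4·2 = 648
Lowest: S8 at 648.

S8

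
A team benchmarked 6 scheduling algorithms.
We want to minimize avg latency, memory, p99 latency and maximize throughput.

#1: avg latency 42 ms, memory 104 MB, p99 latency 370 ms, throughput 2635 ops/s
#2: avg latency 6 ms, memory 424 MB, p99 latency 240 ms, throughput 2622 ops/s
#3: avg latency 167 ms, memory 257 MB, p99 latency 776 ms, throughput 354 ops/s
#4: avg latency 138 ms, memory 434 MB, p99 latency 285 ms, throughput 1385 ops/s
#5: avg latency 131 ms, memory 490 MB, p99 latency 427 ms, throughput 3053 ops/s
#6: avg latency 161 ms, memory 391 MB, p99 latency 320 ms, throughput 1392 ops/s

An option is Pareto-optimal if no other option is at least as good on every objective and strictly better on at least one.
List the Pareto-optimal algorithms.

#1: not dominated (best memory).
#2: not dominated (best avg latency).
#3: dominated by #1 (avg latency 42≤167, memory 104≤257, p99 latency 370≤776, throughput 2635≥354).
#4: dominated by #2 (avg latency 6≤138, memory 424≤434, p99 latency 240≤285, throughput 2622≥1385).
#5: not dominated (best throughput).
#6: not dominated.

#1, #2, #5, #6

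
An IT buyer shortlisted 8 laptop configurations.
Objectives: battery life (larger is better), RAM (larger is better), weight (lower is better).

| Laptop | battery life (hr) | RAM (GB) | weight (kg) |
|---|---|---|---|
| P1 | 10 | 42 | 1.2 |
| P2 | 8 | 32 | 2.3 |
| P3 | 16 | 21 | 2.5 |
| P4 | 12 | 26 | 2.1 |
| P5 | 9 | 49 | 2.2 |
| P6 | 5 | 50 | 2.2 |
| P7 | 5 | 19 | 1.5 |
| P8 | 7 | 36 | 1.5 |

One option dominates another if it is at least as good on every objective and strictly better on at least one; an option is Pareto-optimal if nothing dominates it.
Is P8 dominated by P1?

P1 vs P8: battery life 10≥7, RAM 42≥36, weight 1.2≤1.5 — P1 is at least as good on every objective with at least one strict improvement.

Yes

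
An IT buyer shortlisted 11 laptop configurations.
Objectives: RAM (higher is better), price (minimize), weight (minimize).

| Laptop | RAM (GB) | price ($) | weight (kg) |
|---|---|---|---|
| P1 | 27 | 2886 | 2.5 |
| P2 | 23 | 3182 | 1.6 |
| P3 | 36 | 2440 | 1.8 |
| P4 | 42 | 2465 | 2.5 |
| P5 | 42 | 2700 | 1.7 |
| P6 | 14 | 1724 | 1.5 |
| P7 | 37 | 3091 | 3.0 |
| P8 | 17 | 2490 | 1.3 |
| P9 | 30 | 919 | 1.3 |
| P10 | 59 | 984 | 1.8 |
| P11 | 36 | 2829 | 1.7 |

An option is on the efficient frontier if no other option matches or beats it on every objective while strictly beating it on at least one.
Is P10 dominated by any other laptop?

P1: worse on RAM (27 vs 59).
P2: worse on RAM (23 vs 59).
P3: worse on RAM (36 vs 59).
P4: worse on RAM (42 vs 59).
P5: worse on RAM (42 vs 59).
P6: worse on RAM (14 vs 59).
P7: worse on RAM (37 vs 59).
P8: worse on RAM (17 vs 59).
P9: worse on RAM (30 vs 59).
P11: worse on RAM (36 vs 59).
No option is at least as good as P10 on every objective and strictly better on one.

No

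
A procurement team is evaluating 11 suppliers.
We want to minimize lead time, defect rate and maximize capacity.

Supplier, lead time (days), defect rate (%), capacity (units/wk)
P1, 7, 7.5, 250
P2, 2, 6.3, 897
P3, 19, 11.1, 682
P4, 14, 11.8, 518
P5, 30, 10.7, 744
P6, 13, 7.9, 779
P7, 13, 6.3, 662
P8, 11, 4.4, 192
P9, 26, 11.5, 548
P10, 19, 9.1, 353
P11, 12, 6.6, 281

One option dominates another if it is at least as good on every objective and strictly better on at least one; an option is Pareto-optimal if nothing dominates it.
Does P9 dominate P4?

P9 vs P4: P9 is worse on lead time (26 vs 14), so it does not dominate P4.

No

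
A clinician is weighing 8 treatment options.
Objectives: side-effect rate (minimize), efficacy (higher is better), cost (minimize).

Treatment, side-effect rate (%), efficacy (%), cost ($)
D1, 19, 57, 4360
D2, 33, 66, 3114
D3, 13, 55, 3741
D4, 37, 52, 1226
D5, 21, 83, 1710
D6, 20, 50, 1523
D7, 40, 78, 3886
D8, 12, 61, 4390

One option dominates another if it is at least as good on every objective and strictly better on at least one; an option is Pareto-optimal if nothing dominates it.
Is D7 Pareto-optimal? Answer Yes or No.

No

D5 vs D7: side-effect rate 21≤40, efficacy 83≥78, cost 1710≤3886 — D5 is at least as good on every objective and strictly better on at least one, so D5 dominates D7.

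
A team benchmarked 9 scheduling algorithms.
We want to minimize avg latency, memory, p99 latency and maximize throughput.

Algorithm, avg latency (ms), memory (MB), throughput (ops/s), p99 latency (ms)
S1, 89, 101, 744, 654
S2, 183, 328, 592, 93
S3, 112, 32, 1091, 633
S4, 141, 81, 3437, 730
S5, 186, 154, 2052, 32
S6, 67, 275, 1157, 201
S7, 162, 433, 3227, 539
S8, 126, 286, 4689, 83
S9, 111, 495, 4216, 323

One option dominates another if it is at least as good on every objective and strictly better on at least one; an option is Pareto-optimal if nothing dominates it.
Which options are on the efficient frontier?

S1: not dominated.
S2: dominated by S8 (avg latency 126≤183, memory 286≤328, throughput 4689≥592, p99 latency 83≤93).
S3: not dominated (best memory).
S4: not dominated.
S5: not dominated (best p99 latency).
S6: not dominated (best avg latency).
S7: dominated by S8 (avg latency 126≤162, memory 286≤433, throughput 4689≥3227, p99 latency 83≤539).
S8: not dominated (best throughput).
S9: not dominated.

S1, S3, S4, S5, S6, S8, S9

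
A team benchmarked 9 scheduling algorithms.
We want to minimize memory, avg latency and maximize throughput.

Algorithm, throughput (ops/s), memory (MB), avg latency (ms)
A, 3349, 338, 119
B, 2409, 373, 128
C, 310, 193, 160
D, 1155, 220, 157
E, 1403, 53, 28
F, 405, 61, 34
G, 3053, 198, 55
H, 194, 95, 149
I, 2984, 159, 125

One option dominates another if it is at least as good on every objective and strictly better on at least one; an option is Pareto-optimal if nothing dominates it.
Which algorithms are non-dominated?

A, E, G, I

A: not dominated (best throughput).
B: dominated by A (throughput 3349≥2409, memory 338≤373, avg latency 119≤128).
C: dominated by E (throughput 1403≥310, memory 53≤193, avg latency 28≤160).
D: dominated by E (throughput 1403≥1155, memory 53≤220, avg latency 28≤157).
E: not dominated (best memory).
F: dominated by E (throughput 1403≥405, memory 53≤61, avg latency 28≤34).
G: not dominated.
H: dominated by E (throughput 1403≥194, memory 53≤95, avg latency 28≤149).
I: not dominated.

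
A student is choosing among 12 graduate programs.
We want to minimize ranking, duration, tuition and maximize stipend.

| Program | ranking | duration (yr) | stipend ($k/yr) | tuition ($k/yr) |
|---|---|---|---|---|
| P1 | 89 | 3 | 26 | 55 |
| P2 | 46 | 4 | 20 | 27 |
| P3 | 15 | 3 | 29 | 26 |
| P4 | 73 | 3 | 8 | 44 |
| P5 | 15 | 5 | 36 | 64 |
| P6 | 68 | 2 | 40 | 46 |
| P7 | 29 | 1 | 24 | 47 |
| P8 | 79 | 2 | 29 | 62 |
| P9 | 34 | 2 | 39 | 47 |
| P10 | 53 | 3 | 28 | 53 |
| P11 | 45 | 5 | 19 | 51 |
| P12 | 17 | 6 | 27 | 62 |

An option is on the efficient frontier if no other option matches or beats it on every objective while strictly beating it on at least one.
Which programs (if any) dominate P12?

P3

P3: ranking 15≤17, duration 3≤6, stipend 29≥27, tuition 26≤62 — dominates P12.
Others (P1, P2, P4, P5, P6, P7, P8, P9, P10, P11) are each worse than P12 on at least one objective.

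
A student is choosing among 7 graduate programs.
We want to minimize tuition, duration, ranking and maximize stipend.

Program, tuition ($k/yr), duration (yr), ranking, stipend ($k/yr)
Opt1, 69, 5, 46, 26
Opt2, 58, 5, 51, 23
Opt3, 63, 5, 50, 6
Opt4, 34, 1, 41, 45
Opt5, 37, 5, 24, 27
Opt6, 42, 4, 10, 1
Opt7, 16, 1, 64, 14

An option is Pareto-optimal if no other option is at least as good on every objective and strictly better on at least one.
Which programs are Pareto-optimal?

Opt1: dominated by Opt4 (tuition 34≤69, duration 1≤5, ranking 41≤46, stipend 45≥26).
Opt2: dominated by Opt4 (tuition 34≤58, duration 1≤5, ranking 41≤51, stipend 45≥23).
Opt3: dominated by Opt4 (tuition 34≤63, duration 1≤5, ranking 41≤50, stipend 45≥6).
Opt4: not dominated (best stipend).
Opt5: not dominated.
Opt6: not dominated (best ranking).
Opt7: not dominated (best tuition).

Opt4, Opt5, Opt6, Opt7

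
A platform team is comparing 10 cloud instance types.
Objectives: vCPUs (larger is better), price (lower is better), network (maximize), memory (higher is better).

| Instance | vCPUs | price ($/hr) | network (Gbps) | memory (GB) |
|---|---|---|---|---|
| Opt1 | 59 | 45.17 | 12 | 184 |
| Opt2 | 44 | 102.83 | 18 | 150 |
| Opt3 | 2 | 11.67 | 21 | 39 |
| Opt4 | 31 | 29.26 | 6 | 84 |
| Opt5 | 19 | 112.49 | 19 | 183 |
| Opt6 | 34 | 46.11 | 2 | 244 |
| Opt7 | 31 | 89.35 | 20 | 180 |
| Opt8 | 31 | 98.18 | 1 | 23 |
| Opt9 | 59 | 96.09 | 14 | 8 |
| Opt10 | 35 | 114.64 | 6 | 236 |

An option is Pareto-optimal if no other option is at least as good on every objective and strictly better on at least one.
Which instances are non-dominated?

Opt1, Opt2, Opt3, Opt4, Opt5, Opt6, Opt7, Opt9, Opt10

Opt1: not dominated.
Opt2: not dominated.
Opt3: not dominated (best price).
Opt4: not dominated.
Opt5: not dominated.
Opt6: not dominated (best memory).
Opt7: not dominated.
Opt8: dominated by Opt1 (vCPUs 59≥31, price 45.17≤98.18, network 12≥1, memory 184≥23).
Opt9: not dominated.
Opt10: not dominated.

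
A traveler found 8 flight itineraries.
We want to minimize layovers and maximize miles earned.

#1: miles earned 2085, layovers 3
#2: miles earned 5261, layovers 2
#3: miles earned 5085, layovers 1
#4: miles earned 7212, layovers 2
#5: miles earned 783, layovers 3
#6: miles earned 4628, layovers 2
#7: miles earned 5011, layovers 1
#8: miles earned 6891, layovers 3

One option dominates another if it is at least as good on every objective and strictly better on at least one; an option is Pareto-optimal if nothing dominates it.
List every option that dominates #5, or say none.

#1, #2, #3, #4, #6, #7, #8

#1: miles earned 2085≥783, layovers 3≤3 — dominates #5.
#2: miles earned 5261≥783, layovers 2≤3 — dominates #5.
#3: miles earned 5085≥783, layovers 1≤3 — dominates #5.
#4: miles earned 7212≥783, layovers 2≤3 — dominates #5.
#6: miles earned 4628≥783, layovers 2≤3 — dominates #5.
#7: miles earned 5011≥783, layovers 1≤3 — dominates #5.
#8: miles earned 6891≥783, layovers 3≤3 — dominates #5.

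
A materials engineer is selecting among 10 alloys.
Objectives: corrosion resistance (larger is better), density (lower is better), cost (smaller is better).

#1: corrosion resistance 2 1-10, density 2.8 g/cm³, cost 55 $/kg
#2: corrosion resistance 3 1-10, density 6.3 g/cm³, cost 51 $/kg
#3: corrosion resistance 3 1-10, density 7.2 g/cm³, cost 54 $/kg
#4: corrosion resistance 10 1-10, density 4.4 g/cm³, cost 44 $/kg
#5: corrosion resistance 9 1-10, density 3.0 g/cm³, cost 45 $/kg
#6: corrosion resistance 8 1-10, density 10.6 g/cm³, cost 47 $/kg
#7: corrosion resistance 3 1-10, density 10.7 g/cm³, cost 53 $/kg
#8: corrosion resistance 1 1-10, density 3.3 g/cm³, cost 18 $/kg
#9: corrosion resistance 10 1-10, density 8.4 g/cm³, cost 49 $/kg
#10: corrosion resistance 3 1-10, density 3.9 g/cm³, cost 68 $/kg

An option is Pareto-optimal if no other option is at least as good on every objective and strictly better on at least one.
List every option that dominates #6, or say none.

#4, #5

#4: corrosion resistance 10≥8, density 4.4≤10.6, cost 44≤47 — dominates #6.
#5: corrosion resistance 9≥8, density 3.0≤10.6, cost 45≤47 — dominates #6.
Others (#1, #2, #3, #7, #8, #9, #10) are each worse than #6 on at least one objective.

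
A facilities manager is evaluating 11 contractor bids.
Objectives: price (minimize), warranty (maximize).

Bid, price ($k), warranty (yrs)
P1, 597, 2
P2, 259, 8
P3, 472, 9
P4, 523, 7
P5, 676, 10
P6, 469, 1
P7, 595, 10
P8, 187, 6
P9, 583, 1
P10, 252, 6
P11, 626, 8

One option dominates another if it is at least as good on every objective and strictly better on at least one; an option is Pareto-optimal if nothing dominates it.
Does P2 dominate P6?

Yes

P2 vs P6: price 259≤469, warranty 8≥1 — P2 is at least as good on every objective with at least one strict improvement.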